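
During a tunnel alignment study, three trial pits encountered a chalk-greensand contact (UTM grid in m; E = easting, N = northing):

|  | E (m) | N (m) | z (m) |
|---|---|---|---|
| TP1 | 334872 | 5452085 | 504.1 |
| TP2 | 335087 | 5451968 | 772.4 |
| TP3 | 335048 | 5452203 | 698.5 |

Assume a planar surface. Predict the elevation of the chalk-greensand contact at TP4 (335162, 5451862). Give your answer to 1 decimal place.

Let the plane be z = a·E + b·N + c.
TP2−TP1: 215a − 117b = 268.3;  TP3−TP1: 176a + 118b = 194.4.
Solving gives a = 1.183677821, b = −0.118027936.
Then c = 504.1 − a·334872 − b·5452085 = 247621.88.
At (335162, 5451862): z = 396723.8 − 643472.0 + 247621.88 = 873.7 m.

873.7 m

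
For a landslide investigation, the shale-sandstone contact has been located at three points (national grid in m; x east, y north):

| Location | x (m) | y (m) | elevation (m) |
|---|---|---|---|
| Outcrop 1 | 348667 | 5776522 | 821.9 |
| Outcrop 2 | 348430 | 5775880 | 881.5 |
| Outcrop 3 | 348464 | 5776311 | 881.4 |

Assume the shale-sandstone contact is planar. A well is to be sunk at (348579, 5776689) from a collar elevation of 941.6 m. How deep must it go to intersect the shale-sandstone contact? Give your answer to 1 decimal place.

Let the plane be z = a·x + b·y + c.
Outcrop 2−Outcrop 1: −237a − 642b = 59.6;  Outcrop 3−Outcrop 1: −203a − 211b = 59.5.
Solving gives a = −0.319020406, b = 0.024934324.
Then c = 821.9 − a·348667 − b·5776522 = −31979.89.
At (348579, 5776689): z_contact = −111203.81 + 144037.84 − 31979.89 = 854.14 m.
Depth below ground = 941.6 − 854.14 = 87.5 m.

87.5 m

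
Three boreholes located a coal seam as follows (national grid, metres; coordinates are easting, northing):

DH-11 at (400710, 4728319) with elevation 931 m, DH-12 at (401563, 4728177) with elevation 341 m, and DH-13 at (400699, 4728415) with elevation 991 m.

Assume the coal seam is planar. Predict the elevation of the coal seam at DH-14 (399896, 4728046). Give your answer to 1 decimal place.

1266.7 m

Let the plane be z = a·easting + b·northing + c.
DH-12−DH-11: 853a − 142b = −590;  DH-13−DH-11: −11a + 96b = 60.
Solving gives a = −0.599058835, b = 0.556357842.
Then c = 931 − a·400710 − b·4728319 = −2389657.49.
At (399896, 4728046): z = −239561.2 + 2630485.5 − 2389657.49 = 1266.7 m.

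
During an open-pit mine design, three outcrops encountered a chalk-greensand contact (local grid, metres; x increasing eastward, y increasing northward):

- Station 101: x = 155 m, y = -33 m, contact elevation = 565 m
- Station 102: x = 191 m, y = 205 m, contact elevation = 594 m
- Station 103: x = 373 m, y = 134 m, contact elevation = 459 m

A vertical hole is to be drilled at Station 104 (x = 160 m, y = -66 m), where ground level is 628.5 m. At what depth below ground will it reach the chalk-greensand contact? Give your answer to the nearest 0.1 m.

74.1 m

Let the plane be z = a·x + b·y + c.
Station 102−Station 101: 36a + 238b = 29;  Station 103−Station 101: 218a + 167b = −106.
Solving gives a = −0.65554, b = 0.22101.
Then c = 565 − a·155 − b·-33 = 673.90.
At (160, -66): z_contact = −104.89 − 14.59 + 673.90 = 554.43 m.
Depth below ground = 628.5 − 554.43 = 74.1 m.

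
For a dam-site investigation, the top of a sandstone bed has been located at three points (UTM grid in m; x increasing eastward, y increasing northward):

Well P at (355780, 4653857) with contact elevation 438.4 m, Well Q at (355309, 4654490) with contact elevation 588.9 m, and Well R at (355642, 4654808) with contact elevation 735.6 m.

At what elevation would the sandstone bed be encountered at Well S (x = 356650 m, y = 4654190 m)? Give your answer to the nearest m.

Two edge vectors: Well P→Well Q = (-471, 633, 150.5), Well P→Well R = (-138, 951, 297.2).
Normal n = (Well P→Well Q) × (Well P→Well R) = (45002.1, 119212.2, -360567).
So ∂z/∂x = −n_x/n_z = 0.12480926 and ∂z/∂y = −n_y/n_z = 0.33062427.
Intercept c from Well P: 438.4 − 44404.64 − 1538678.06 = −1582644.30.
At (356650, 4654190): z = 44513.2 + 1538788.2 − 1582644.30 = 657.1 m.

657 m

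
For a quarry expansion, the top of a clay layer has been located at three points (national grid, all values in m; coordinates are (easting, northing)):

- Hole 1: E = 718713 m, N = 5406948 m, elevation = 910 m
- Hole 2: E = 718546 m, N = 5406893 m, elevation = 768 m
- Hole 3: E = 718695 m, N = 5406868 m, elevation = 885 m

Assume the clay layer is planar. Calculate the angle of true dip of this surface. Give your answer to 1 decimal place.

39.3°

Let the plane be z = a·E + b·N + c.
Hole 2−Hole 1: −167a − 55b = −142;  Hole 3−Hole 1: −18a − 80b = −25.
Solving gives a = 0.80719, b = 0.13088.
Gradient magnitude |∇z| = √(a² + b²) = √(0.65156 + 0.01713) = 0.81774.
True dip = arctan(0.81774) = 39.3°, dipping toward W (azimuth ≈ 261°).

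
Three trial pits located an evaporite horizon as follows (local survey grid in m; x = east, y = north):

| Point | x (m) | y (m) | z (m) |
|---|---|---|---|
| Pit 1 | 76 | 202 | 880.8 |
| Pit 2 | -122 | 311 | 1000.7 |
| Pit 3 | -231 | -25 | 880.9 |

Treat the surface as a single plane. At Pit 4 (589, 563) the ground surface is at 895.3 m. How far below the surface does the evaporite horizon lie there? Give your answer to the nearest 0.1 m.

23.3 m

Two edge vectors: Pit 1→Pit 2 = (-198, 109, 119.9), Pit 1→Pit 3 = (-307, -227, 0.1).
Normal n = (Pit 1→Pit 2) × (Pit 1→Pit 3) = (27228.2, -36789.5, 78409).
So ∂z/∂x = −n_x/n_z = −0.34726 and ∂z/∂y = −n_y/n_z = 0.46920.
Intercept c from Pit 1: 880.8 + 26.39 − 94.78 = 812.41.
At (589, 563): z_contact = −204.54 + 264.16 + 812.41 = 872.04 m.
Depth below ground = 895.3 − 872.04 = 23.3 m.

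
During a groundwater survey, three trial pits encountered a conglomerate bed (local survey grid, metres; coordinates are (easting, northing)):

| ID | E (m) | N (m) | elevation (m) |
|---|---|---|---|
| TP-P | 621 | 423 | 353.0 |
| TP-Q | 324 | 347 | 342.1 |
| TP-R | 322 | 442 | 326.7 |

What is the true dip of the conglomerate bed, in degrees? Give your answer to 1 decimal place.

10.1°

Two edge vectors: TP-P→TP-Q = (-297, -76, -10.9), TP-P→TP-R = (-299, 19, -26.3).
Normal n = (TP-P→TP-Q) × (TP-P→TP-R) = (2205.9, -4552, -28367).
So ∂z/∂E = −n_x/n_z = 0.07776 and ∂z/∂N = −n_y/n_z = −0.16047.
Gradient magnitude |∇z| = √(a² + b²) = √(0.00605 + 0.02575) = 0.17832.
True dip = arctan(0.17832) = 10.1°, dipping toward NNW (azimuth ≈ 334°).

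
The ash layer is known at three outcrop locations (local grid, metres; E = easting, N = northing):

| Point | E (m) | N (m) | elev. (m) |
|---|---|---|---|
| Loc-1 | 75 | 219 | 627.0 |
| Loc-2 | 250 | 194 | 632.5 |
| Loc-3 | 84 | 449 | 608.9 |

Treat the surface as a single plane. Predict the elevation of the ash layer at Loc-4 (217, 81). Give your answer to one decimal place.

Two edge vectors: Loc-1→Loc-2 = (175, -25, 5.5), Loc-1→Loc-3 = (9, 230, -18.1).
Normal n = (Loc-1→Loc-2) × (Loc-1→Loc-3) = (-812.5, 3217, 40475).
So ∂z/∂E = −n_x/n_z = 0.02007 and ∂z/∂N = −n_y/n_z = −0.07948.
Intercept c from Loc-1: 627 − 1.51 + 17.41 = 642.90.
At (217, 81): z = 4.4 − 6.4 + 642.90 = 640.8 m.

640.8 m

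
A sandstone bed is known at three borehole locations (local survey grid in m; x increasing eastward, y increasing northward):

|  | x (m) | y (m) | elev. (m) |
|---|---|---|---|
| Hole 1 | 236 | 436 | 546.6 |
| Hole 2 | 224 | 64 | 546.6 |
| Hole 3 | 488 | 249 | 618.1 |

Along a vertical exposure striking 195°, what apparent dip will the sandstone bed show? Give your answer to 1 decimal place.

Let the plane be z = a·x + b·y + c.
Hole 2−Hole 1: −12a − 372b = 0;  Hole 3−Hole 1: 252a − 187b = 71.5.
Solving gives a = 0.27710, b = −0.00894.
Unit vector along 195° is (sin 195°, cos 195°) = (-0.2588, -0.9659).
Slope in that direction = a·(-0.2588) + b·(-0.9659) = −0.06308.
Apparent dip = arctan|0.06308| = 3.6° (true dip is 15.5°, so apparent ≤ true as expected).

3.6°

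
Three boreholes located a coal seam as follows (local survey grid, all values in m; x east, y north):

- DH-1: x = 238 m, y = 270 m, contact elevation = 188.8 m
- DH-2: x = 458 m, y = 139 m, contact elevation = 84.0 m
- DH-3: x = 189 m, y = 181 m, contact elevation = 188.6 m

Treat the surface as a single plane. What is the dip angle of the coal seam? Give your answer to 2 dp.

Two edge vectors: DH-1→DH-2 = (220, -131, -104.8), DH-1→DH-3 = (-49, -89, -0.2).
Normal n = (DH-1→DH-2) × (DH-1→DH-3) = (-9301, 5179.2, -25999).
So ∂z/∂x = −n_x/n_z = −0.35774 and ∂z/∂y = −n_y/n_z = 0.19921.
Gradient magnitude |∇z| = √(a² + b²) = √(0.12798 + 0.03968) = 0.40947.
True dip = arctan(0.40947) = 22.27°, dipping toward ESE (azimuth ≈ 119°).

22.27°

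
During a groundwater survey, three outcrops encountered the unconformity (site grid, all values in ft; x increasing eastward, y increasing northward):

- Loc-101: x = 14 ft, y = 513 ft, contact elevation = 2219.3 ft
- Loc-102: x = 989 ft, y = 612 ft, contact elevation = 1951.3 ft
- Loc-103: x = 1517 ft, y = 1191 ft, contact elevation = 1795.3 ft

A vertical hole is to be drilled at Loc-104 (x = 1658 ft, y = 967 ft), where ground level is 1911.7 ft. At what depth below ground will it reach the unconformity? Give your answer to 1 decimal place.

150.2 ft

Let the plane be z = a·x + b·y + c.
Loc-102−Loc-101: 975a + 99b = −268;  Loc-103−Loc-101: 1503a + 678b = −424.
Solving gives a = −0.272771, b = −0.020685.
Then c = 2219.3 − a·14 − b·513 = 2233.73.
At (1658, 967): z_contact = −452.26 − 20.00 + 2233.73 = 1761.47 ft.
Depth below ground = 1911.7 − 1761.47 = 150.2 ft.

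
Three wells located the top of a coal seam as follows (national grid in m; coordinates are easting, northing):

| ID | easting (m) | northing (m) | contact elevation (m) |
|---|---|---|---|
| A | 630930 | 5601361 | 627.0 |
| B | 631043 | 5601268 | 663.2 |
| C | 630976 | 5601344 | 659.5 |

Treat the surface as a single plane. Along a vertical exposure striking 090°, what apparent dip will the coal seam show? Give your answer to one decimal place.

Let the plane be z = a·easting + b·northing + c.
B−A: 113a − 93b = 36.2;  C−A: 46a − 17b = 32.5.
Solving gives a = 1.02126, b = 0.85163.
Unit vector along 090° is (sin 90°, cos 90°) = (1.0000, 0.0000).
Slope in that direction = a·(1.0000) + b·(0.0000) = 1.02126.
Apparent dip = arctan|1.02126| = 45.6° (true dip is 53.1°, so apparent ≤ true as expected).

45.6°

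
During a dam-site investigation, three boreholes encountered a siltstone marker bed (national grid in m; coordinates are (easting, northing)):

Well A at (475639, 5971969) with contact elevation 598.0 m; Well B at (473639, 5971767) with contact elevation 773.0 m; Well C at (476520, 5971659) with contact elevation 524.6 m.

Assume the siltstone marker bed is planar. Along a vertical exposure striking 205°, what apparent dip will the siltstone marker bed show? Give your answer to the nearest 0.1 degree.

2.6°

Two edge vectors: Well A→Well B = (-2000, -202, 175), Well A→Well C = (881, -310, -73.4).
Normal n = (Well A→Well B) × (Well A→Well C) = (69076.8, 7375, 797962).
So ∂z/∂E = −n_x/n_z = −0.08657 and ∂z/∂N = −n_y/n_z = −0.00924.
Unit vector along 205° is (sin 205°, cos 205°) = (-0.4226, -0.9063).
Slope in that direction = a·(-0.4226) + b·(-0.9063) = 0.04496.
Apparent dip = arctan|0.04496| = 2.6° (true dip is 5.0°, so apparent ≤ true as expected).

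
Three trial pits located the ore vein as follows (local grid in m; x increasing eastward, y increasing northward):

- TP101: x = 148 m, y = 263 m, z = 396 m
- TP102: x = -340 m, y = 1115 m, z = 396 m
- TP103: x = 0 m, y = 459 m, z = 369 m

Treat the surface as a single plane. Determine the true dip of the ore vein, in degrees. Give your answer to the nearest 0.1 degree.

Two edge vectors: TP101→TP102 = (-488, 852, 0), TP101→TP103 = (-148, 196, -27).
Normal n = (TP101→TP102) × (TP101→TP103) = (-23004, -13176, 30448).
So ∂z/∂x = −n_x/n_z = 0.75552 and ∂z/∂y = −n_y/n_z = 0.43274.
Gradient magnitude |∇z| = √(a² + b²) = √(0.57081 + 0.18726) = 0.87067.
True dip = arctan(0.87067) = 41.0°, dipping toward WSW (azimuth ≈ 240°).

41.0°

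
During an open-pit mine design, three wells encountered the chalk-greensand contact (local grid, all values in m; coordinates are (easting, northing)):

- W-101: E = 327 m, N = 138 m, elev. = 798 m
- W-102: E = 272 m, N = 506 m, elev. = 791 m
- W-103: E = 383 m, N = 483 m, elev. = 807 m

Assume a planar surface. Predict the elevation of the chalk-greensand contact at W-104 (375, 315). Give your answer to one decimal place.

Two edge vectors: W-101→W-102 = (-55, 368, -7), W-101→W-103 = (56, 345, 9).
Normal n = (W-101→W-102) × (W-101→W-103) = (5727, 103, -39583).
So ∂z/∂E = −n_x/n_z = 0.14468 and ∂z/∂N = −n_y/n_z = 0.00260.
Intercept c from W-101: 798 − 47.31 − 0.36 = 750.33.
At (375, 315): z = 54.3 + 0.8 + 750.33 = 805.4 m.

805.4 m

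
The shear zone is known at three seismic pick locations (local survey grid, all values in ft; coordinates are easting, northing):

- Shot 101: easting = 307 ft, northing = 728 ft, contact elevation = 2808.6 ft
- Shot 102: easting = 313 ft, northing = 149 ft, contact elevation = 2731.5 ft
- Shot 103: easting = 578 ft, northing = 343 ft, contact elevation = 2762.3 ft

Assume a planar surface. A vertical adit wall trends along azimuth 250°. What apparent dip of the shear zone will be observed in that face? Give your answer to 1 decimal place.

Let the plane be z = a·easting + b·northing + c.
Shot 102−Shot 101: 6a − 579b = −77.1;  Shot 103−Shot 101: 271a − 385b = −46.3.
Solving gives a = 0.01860, b = 0.13335.
Unit vector along 250° is (sin 250°, cos 250°) = (-0.9397, -0.3420).
Slope in that direction = a·(-0.9397) + b·(-0.3420) = −0.06309.
Apparent dip = arctan|0.06309| = 3.6° (true dip is 7.7°, so apparent ≤ true as expected).

3.6°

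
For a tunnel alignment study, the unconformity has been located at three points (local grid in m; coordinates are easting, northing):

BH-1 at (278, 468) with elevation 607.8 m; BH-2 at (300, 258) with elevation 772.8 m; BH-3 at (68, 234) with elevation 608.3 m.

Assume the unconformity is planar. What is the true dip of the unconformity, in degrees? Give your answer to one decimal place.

Two edge vectors: BH-1→BH-2 = (22, -210, 165), BH-1→BH-3 = (-210, -234, 0.5).
Normal n = (BH-1→BH-2) × (BH-1→BH-3) = (38505, -34661, -49248).
So ∂z/∂easting = −n_x/n_z = 0.78186 and ∂z/∂northing = −n_y/n_z = −0.70381.
Gradient magnitude |∇z| = √(a² + b²) = √(0.61130 + 0.49534) = 1.05197.
True dip = arctan(1.05197) = 46.5°, dipping toward NW (azimuth ≈ 312°).

46.5°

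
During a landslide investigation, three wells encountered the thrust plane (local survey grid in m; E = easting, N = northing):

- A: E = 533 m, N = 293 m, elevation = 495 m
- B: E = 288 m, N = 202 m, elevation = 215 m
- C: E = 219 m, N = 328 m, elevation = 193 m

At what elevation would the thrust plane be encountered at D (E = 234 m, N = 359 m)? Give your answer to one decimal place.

Let the plane be z = a·E + b·N + c.
B−A: −245a − 91b = −280;  C−A: −314a + 35b = −302.
Solving gives a = 1.00358, b = 0.37498.
Then c = 495 − a·533 − b·293 = −149.78.
At (234, 359): z = 234.8 + 134.6 − 149.78 = 219.7 m.

219.7 m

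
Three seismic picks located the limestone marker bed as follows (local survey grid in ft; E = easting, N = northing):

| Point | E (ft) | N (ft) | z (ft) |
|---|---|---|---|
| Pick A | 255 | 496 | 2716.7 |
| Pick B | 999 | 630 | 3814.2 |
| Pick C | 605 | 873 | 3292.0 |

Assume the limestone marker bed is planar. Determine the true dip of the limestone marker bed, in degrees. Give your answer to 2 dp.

55.47°

Let the plane be z = a·E + b·N + c.
Pick B−Pick A: 744a + 134b = 1097.5;  Pick C−Pick A: 350a + 377b = 575.3.
Solving gives a = 1.44129, b = 0.18793.
Gradient magnitude |∇z| = √(a² + b²) = √(2.07731 + 0.03532) = 1.45349.
True dip = arctan(1.45349) = 55.47°, dipping toward W (azimuth ≈ 263°).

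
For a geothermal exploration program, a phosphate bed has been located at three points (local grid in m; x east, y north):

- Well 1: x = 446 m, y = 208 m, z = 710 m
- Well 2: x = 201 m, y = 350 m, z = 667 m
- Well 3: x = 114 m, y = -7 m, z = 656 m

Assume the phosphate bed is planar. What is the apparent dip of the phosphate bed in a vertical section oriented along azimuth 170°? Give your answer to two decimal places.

2.28°

Two edge vectors: Well 1→Well 2 = (-245, 142, -43), Well 1→Well 3 = (-332, -215, -54).
Normal n = (Well 1→Well 2) × (Well 1→Well 3) = (-16913, 1046, 99819).
So ∂z/∂x = −n_x/n_z = 0.16944 and ∂z/∂y = −n_y/n_z = −0.01048.
Unit vector along 170° is (sin 170°, cos 170°) = (0.1736, -0.9848).
Slope in that direction = a·(0.1736) + b·(-0.9848) = 0.03974.
Apparent dip = arctan|0.03974| = 2.28° (true dip is 9.6°, so apparent ≤ true as expected).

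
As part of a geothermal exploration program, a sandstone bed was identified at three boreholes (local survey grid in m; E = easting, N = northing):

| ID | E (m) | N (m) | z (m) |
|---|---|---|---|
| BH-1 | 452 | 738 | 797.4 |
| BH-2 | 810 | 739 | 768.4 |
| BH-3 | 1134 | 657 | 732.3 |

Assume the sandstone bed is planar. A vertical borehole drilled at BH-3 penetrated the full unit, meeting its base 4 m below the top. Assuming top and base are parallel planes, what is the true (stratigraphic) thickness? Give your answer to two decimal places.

Two edge vectors: BH-1→BH-2 = (358, 1, -29), BH-1→BH-3 = (682, -81, -65.1).
Normal n = (BH-1→BH-2) × (BH-1→BH-3) = (-2414.1, 3527.8, -29680).
So ∂z/∂E = −n_x/n_z = −0.08134 and ∂z/∂N = −n_y/n_z = 0.11886.
|∇z| = √(a²+b²) = 0.14403, so dip δ = arctan(0.14403) = 8.20°.
True thickness = vertical thickness × cos δ = 4 × cos 8.20° = 3.96 m.

3.96 m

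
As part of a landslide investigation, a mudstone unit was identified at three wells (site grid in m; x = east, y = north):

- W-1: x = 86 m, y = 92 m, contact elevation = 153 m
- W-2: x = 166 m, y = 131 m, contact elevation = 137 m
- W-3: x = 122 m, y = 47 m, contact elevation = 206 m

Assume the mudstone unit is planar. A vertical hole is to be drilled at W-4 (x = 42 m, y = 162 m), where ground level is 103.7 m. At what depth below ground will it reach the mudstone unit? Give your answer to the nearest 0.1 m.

29.9 m

Two edge vectors: W-1→W-2 = (80, 39, -16), W-1→W-3 = (36, -45, 53).
Normal n = (W-1→W-2) × (W-1→W-3) = (1347, -4816, -5004).
So ∂z/∂x = −n_x/n_z = 0.26918 and ∂z/∂y = −n_y/n_z = −0.96243.
Intercept c from W-1: 153 − 23.15 + 88.54 = 218.39.
At (42, 162): z_contact = 11.31 − 155.91 + 218.39 = 73.79 m.
Depth below ground = 103.7 − 73.79 = 29.9 m.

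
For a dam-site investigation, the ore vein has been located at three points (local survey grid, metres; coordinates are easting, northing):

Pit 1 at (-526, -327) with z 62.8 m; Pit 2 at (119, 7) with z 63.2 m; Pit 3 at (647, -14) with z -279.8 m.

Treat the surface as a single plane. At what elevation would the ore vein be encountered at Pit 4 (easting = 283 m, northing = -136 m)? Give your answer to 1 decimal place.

-202.5 m

Let the plane be z = a·easting + b·northing + c.
Pit 2−Pit 1: 645a + 334b = 0.4;  Pit 3−Pit 1: 1173a + 313b = −342.6.
Solving gives a = −0.60324, b = 1.16614.
Then c = 62.8 − a·-526 − b·-327 = 126.82.
At (283, -136): z = −170.7 − 158.6 + 126.82 = -202.5 m.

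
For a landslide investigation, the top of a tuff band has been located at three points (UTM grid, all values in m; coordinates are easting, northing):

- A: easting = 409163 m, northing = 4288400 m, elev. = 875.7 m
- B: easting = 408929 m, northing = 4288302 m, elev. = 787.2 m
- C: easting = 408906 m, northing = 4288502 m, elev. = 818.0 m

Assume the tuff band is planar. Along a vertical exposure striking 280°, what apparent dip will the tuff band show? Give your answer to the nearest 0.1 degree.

Two edge vectors: A→B = (-234, -98, -88.5), A→C = (-257, 102, -57.7).
Normal n = (A→B) × (A→C) = (14681.6, 9242.7, -49054).
So ∂z/∂easting = −n_x/n_z = 0.29929 and ∂z/∂northing = −n_y/n_z = 0.18842.
Unit vector along 280° is (sin 280°, cos 280°) = (-0.9848, 0.1736).
Slope in that direction = a·(-0.9848) + b·(0.1736) = −0.26203.
Apparent dip = arctan|0.26203| = 14.7° (true dip is 19.5°, so apparent ≤ true as expected).

14.7°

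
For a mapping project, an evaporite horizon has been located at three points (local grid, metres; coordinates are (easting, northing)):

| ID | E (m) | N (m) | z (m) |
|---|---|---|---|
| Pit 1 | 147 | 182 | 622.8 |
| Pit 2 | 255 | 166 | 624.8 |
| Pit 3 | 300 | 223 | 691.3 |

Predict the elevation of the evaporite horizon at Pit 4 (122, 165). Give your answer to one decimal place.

Two edge vectors: Pit 1→Pit 2 = (108, -16, 2), Pit 1→Pit 3 = (153, 41, 68.5).
Normal n = (Pit 1→Pit 2) × (Pit 1→Pit 3) = (-1178, -7092, 6876).
So ∂z/∂E = −n_x/n_z = 0.17132 and ∂z/∂N = −n_y/n_z = 1.03141.
Intercept c from Pit 1: 622.8 − 25.18 − 187.72 = 409.90.
At (122, 165): z = 20.9 + 170.2 + 409.90 = 601.0 m.

601.0 m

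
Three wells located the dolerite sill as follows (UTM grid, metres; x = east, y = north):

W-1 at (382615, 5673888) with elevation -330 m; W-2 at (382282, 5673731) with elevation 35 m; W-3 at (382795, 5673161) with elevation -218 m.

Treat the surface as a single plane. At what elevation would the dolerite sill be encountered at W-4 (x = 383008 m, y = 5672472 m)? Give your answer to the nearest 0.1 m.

-150.7 m

Let the plane be z = a·x + b·y + c.
W-2−W-1: −333a − 157b = 365;  W-3−W-1: 180a − 727b = 112.
Solving gives a = −0.916478948, b = −0.380971404.
Then c = -330 − a·382615 − b·5673888 = 2511917.67.
At (383008, 5672472): z = −351018.8 − 2161049.6 + 2511917.67 = -150.7 m.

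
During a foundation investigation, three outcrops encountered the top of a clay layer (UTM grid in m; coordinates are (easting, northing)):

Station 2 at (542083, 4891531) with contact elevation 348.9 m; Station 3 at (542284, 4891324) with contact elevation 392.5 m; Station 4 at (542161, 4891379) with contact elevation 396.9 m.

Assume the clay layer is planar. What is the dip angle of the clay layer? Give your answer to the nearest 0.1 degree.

Two edge vectors: Station 2→Station 3 = (201, -207, 43.6), Station 2→Station 4 = (78, -152, 48).
Normal n = (Station 2→Station 3) × (Station 2→Station 4) = (-3308.8, -6247.2, -14406).
So ∂z/∂E = −n_x/n_z = −0.22968 and ∂z/∂N = −n_y/n_z = −0.43365.
Gradient magnitude |∇z| = √(a² + b²) = √(0.05275 + 0.18805) = 0.49072.
True dip = arctan(0.49072) = 26.1°, dipping toward NNE (azimuth ≈ 028°).

26.1°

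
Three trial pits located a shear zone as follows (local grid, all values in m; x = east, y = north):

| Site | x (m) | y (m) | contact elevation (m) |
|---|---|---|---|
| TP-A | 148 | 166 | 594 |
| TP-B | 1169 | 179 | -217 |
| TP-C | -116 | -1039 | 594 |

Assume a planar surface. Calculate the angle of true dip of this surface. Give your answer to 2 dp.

39.19°

Two edge vectors: TP-A→TP-B = (1021, 13, -811), TP-A→TP-C = (-264, -1205, 0).
Normal n = (TP-A→TP-B) × (TP-A→TP-C) = (-977255, 214104, -1226873).
So ∂z/∂x = −n_x/n_z = −0.79654 and ∂z/∂y = −n_y/n_z = 0.17451.
Gradient magnitude |∇z| = √(a² + b²) = √(0.63448 + 0.03045) = 0.81543.
True dip = arctan(0.81543) = 39.19°, dipping toward ESE (azimuth ≈ 102°).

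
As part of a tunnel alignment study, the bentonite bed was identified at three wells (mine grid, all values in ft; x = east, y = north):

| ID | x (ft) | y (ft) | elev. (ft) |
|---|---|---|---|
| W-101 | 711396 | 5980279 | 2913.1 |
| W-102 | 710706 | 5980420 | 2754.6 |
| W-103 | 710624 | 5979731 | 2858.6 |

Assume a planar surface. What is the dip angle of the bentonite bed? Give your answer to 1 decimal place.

Two edge vectors: W-101→W-102 = (-690, 141, -158.5), W-101→W-103 = (-772, -548, -54.5).
Normal n = (W-101→W-102) × (W-101→W-103) = (-94542.5, 84757, 486972).
So ∂z/∂x = −n_x/n_z = 0.19414 and ∂z/∂y = −n_y/n_z = −0.17405.
Gradient magnitude |∇z| = √(a² + b²) = √(0.03769 + 0.03029) = 0.26074.
True dip = arctan(0.26074) = 14.6°, dipping toward NW (azimuth ≈ 312°).

14.6°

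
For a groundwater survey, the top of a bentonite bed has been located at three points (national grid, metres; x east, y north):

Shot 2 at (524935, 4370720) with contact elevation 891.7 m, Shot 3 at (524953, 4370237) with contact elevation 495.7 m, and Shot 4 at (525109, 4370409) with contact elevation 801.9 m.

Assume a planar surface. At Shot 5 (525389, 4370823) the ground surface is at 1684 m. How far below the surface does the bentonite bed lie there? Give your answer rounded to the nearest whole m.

Let the plane be z = a·x + b·y + c.
Shot 3−Shot 2: 18a − 483b = −396;  Shot 4−Shot 2: 174a − 311b = −89.8.
Solving gives a = 1.01706440, b = 0.85777880.
Then c = 891.7 − a·524935 − b·4370720 = −4282111.95.
At (525389, 4370823): z_contact = 534354.4 + 3749199.3 − 4282111.95 = 1441.8 m.
Depth below ground = 1684 − 1441.8 = 242 m.

242 m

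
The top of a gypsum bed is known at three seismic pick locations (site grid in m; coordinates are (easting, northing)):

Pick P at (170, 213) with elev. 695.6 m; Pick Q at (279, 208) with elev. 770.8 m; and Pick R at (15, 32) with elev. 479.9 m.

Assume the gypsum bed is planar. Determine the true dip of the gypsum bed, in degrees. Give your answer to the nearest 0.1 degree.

42.6°

Let the plane be z = a·E + b·N + c.
Pick Q−Pick P: 109a − 5b = 75.2;  Pick R−Pick P: −155a − 181b = −215.7.
Solving gives a = 0.71643, b = 0.57819.
Gradient magnitude |∇z| = √(a² + b²) = √(0.51327 + 0.33431) = 0.92064.
True dip = arctan(0.92064) = 42.6°, dipping toward SW (azimuth ≈ 231°).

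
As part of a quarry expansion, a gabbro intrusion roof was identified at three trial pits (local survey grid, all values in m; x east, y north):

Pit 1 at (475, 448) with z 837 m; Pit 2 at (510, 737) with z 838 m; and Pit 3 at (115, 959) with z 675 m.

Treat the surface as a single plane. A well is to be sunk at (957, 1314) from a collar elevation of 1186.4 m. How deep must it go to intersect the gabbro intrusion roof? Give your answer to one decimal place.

200.0 m

Let the plane be z = a·x + b·y + c.
Pit 2−Pit 1: 35a + 289b = 1;  Pit 3−Pit 1: −360a + 511b = −162.
Solving gives a = 0.388181, b = −0.043551.
Then c = 837 − a·475 − b·448 = 672.12.
At (957, 1314): z_contact = 371.49 − 57.23 + 672.12 = 986.39 m.
Depth below ground = 1186.4 − 986.39 = 200.0 m.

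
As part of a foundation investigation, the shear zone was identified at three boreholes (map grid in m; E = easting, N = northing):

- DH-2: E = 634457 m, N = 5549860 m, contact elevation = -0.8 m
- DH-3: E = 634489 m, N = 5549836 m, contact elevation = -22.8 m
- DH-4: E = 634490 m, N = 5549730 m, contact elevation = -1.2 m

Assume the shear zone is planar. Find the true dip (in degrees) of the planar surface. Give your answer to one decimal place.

41.1°

Two edge vectors: DH-2→DH-3 = (32, -24, -22), DH-2→DH-4 = (33, -130, -0.4).
Normal n = (DH-2→DH-3) × (DH-2→DH-4) = (-2850.4, -713.2, -3368).
So ∂z/∂E = −n_x/n_z = −0.84632 and ∂z/∂N = −n_y/n_z = −0.21176.
Gradient magnitude |∇z| = √(a² + b²) = √(0.71625 + 0.04484) = 0.87241.
True dip = arctan(0.87241) = 41.1°, dipping toward ENE (azimuth ≈ 076°).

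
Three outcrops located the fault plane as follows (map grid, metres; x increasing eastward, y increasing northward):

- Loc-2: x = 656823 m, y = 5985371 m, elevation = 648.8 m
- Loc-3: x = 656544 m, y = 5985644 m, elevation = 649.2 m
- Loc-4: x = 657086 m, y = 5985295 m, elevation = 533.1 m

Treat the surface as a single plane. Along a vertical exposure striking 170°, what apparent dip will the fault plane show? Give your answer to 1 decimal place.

Let the plane be z = a·x + b·y + c.
Loc-3−Loc-2: −279a + 273b = 0.4;  Loc-4−Loc-2: 263a − 76b = −115.7.
Solving gives a = −0.62369, b = −0.63593.
Unit vector along 170° is (sin 170°, cos 170°) = (0.1736, -0.9848).
Slope in that direction = a·(0.1736) + b·(-0.9848) = 0.51797.
Apparent dip = arctan|0.51797| = 27.4° (true dip is 41.7°, so apparent ≤ true as expected).

27.4°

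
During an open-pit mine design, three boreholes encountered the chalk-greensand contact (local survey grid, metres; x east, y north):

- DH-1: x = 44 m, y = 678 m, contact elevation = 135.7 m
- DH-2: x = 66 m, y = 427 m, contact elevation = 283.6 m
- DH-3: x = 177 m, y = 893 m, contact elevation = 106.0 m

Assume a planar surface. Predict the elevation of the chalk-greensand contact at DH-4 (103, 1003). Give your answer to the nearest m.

0 m

Two edge vectors: DH-1→DH-2 = (22, -251, 147.9), DH-1→DH-3 = (133, 215, -29.7).
Normal n = (DH-1→DH-2) × (DH-1→DH-3) = (-24343.8, 20324.1, 38113).
So ∂z/∂x = −n_x/n_z = 0.63873 and ∂z/∂y = −n_y/n_z = −0.53326.
Intercept c from DH-1: 135.7 − 28.10 + 361.55 = 469.15.
At (103, 1003): z = 65.8 − 534.9 + 469.15 = 0.1 m.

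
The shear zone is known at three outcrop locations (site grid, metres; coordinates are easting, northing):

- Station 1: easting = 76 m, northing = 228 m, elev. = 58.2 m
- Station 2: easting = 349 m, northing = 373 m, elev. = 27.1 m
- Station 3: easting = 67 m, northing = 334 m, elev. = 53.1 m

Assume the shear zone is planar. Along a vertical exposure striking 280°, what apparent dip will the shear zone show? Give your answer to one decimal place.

Let the plane be z = a·easting + b·northing + c.
Station 2−Station 1: 273a + 145b = −31.1;  Station 3−Station 1: −9a + 106b = −5.1.
Solving gives a = −0.08455, b = −0.05529.
Unit vector along 280° is (sin 280°, cos 280°) = (-0.9848, 0.1736).
Slope in that direction = a·(-0.9848) + b·(0.1736) = 0.07367.
Apparent dip = arctan|0.07367| = 4.2° (true dip is 5.8°, so apparent ≤ true as expected).

4.2°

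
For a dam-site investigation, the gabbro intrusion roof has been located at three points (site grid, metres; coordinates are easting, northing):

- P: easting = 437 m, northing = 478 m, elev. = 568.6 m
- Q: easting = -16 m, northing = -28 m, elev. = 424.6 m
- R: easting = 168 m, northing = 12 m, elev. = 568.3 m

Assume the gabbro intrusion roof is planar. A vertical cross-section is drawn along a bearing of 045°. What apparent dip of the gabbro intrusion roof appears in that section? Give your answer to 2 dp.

Two edge vectors: P→Q = (-453, -506, -144), P→R = (-269, -466, -0.3).
Normal n = (P→Q) × (P→R) = (-66952.2, 38600.1, 74984).
So ∂z/∂easting = −n_x/n_z = 0.89289 and ∂z/∂northing = −n_y/n_z = −0.51478.
Unit vector along 045° is (sin 45°, cos 45°) = (0.7071, 0.7071).
Slope in that direction = a·(0.7071) + b·(0.7071) = 0.26736.
Apparent dip = arctan|0.26736| = 14.97° (true dip is 45.9°, so apparent ≤ true as expected).

14.97°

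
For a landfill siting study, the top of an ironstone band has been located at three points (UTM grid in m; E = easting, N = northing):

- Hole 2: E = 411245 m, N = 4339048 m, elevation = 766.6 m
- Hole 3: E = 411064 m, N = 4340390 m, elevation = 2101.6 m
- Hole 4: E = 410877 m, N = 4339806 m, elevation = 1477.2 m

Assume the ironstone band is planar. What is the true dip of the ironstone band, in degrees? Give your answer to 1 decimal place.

Let the plane be z = a·E + b·N + c.
Hole 3−Hole 2: −181a + 1342b = 1335;  Hole 4−Hole 2: −368a + 758b = 710.6.
Solving gives a = 0.16348, b = 1.01683.
Gradient magnitude |∇z| = √(a² + b²) = √(0.02672 + 1.03395) = 1.02989.
True dip = arctan(1.02989) = 45.8°, dipping toward S (azimuth ≈ 189°).

45.8°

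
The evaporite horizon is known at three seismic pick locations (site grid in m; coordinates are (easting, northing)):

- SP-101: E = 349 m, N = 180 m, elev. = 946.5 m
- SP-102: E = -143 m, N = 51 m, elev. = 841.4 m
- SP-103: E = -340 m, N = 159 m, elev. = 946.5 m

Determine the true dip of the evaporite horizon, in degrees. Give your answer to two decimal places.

Let the plane be z = a·E + b·N + c.
SP-102−SP-101: −492a − 129b = −105.1;  SP-103−SP-101: −689a − 21b = 0.
Solving gives a = −0.02810, b = 0.92189.
Gradient magnitude |∇z| = √(a² + b²) = √(0.00079 + 0.84989) = 0.92232.
True dip = arctan(0.92232) = 42.69°, dipping toward S (azimuth ≈ 178°).

42.69°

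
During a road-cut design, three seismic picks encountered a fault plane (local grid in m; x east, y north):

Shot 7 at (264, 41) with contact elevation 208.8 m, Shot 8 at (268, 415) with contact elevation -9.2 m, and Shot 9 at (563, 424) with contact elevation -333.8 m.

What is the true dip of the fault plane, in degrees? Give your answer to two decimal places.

Let the plane be z = a·x + b·y + c.
Shot 8−Shot 7: 4a + 374b = −218;  Shot 9−Shot 7: 299a + 383b = −542.6.
Solving gives a = −1.08291, b = −0.57131.
Gradient magnitude |∇z| = √(a² + b²) = √(1.17269 + 0.32639) = 1.22437.
True dip = arctan(1.22437) = 50.76°, dipping toward ENE (azimuth ≈ 062°).

50.76°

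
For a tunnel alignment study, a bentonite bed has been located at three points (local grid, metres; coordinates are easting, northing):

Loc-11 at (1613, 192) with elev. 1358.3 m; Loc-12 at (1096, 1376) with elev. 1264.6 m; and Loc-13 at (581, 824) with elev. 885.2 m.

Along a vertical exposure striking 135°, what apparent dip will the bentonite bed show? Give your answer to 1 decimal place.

15.6°

Two edge vectors: Loc-11→Loc-12 = (-517, 1184, -93.7), Loc-11→Loc-13 = (-1032, 632, -473.1).
Normal n = (Loc-11→Loc-12) × (Loc-11→Loc-13) = (-500932, -147894.3, 895144).
So ∂z/∂easting = −n_x/n_z = 0.55961 and ∂z/∂northing = −n_y/n_z = 0.16522.
Unit vector along 135° is (sin 135°, cos 135°) = (0.7071, -0.7071).
Slope in that direction = a·(0.7071) + b·(-0.7071) = 0.27888.
Apparent dip = arctan|0.27888| = 15.6° (true dip is 30.3°, so apparent ≤ true as expected).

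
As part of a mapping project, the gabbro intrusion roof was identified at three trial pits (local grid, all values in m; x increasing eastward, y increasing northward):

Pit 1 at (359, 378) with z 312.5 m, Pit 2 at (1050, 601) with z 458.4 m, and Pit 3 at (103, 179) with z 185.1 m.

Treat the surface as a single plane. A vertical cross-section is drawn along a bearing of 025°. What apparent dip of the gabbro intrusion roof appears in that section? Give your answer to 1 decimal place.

29.9°

Let the plane be z = a·x + b·y + c.
Pit 2−Pit 1: 691a + 223b = 145.9;  Pit 3−Pit 1: −256a − 199b = −127.4.
Solving gives a = 0.00776, b = 0.63022.
Unit vector along 025° is (sin 25°, cos 25°) = (0.4226, 0.9063).
Slope in that direction = a·(0.4226) + b·(0.9063) = 0.57445.
Apparent dip = arctan|0.57445| = 29.9° (true dip is 32.2°, so apparent ≤ true as expected).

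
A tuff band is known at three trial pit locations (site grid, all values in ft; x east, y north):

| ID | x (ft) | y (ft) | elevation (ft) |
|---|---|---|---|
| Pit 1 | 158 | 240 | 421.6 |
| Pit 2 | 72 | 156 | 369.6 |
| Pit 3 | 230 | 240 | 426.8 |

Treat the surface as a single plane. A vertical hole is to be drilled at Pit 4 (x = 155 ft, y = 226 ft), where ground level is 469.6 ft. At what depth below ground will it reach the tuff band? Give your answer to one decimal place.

55.8 ft

Two edge vectors: Pit 1→Pit 2 = (-86, -84, -52), Pit 1→Pit 3 = (72, 0, 5.2).
Normal n = (Pit 1→Pit 2) × (Pit 1→Pit 3) = (-436.8, -3296.8, 6048).
So ∂z/∂x = −n_x/n_z = 0.07222 and ∂z/∂y = −n_y/n_z = 0.54511.
Intercept c from Pit 1: 421.6 − 11.41 − 130.83 = 279.36.
At (155, 226): z_contact = 11.19 + 123.19 + 279.36 = 413.75 ft.
Depth below ground = 469.6 − 413.75 = 55.8 ft.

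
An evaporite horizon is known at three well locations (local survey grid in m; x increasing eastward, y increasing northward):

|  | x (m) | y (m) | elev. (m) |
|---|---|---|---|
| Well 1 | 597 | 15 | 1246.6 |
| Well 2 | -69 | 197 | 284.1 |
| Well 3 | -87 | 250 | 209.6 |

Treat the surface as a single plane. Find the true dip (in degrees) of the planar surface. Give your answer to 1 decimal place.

Let the plane be z = a·x + b·y + c.
Well 2−Well 1: −666a + 182b = −962.5;  Well 3−Well 1: −684a + 235b = −1037.
Solving gives a = 1.16962, b = −1.00843.
Gradient magnitude |∇z| = √(a² + b²) = √(1.36801 + 1.01693) = 1.54433.
True dip = arctan(1.54433) = 57.1°, dipping toward NW (azimuth ≈ 311°).

57.1°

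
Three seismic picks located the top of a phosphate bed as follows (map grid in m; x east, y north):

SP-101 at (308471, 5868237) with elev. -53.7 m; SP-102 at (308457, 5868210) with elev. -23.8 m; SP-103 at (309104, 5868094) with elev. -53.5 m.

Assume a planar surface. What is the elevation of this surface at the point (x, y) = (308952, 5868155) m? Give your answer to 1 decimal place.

Two edge vectors: SP-101→SP-102 = (-14, -27, 29.9), SP-101→SP-103 = (633, -143, 0.2).
Normal n = (SP-101→SP-102) × (SP-101→SP-103) = (4270.3, 18929.5, 19093).
So ∂z/∂x = −n_x/n_z = −0.223657885 and ∂z/∂y = −n_y/n_z = −0.991436652.
Intercept c from SP-101: -53.7 + 68991.97 + 5817985.25 = 5886923.52.
At (308952, 5868155): z = −69099.6 − 5817903.9 + 5886923.52 = -80.0 m.

-80.0 m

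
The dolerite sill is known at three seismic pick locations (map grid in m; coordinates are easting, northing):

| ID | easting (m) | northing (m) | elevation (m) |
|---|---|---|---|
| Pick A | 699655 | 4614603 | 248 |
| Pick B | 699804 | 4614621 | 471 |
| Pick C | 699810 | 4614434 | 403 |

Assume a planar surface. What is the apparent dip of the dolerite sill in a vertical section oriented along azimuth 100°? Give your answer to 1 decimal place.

Let the plane be z = a·easting + b·northing + c.
Pick B−Pick A: 149a + 18b = 223;  Pick C−Pick A: 155a − 169b = 155.
Solving gives a = 1.44711, b = 0.41007.
Unit vector along 100° is (sin 100°, cos 100°) = (0.9848, -0.1736).
Slope in that direction = a·(0.9848) + b·(-0.1736) = 1.35391.
Apparent dip = arctan|1.35391| = 53.6° (true dip is 56.4°, so apparent ≤ true as expected).

53.6°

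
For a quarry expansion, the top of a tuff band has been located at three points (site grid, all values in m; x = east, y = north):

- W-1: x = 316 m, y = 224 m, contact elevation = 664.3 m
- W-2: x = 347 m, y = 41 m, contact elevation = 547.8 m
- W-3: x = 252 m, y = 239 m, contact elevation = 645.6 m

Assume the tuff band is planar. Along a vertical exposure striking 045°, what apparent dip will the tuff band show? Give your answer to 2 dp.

39.70°

Two edge vectors: W-1→W-2 = (31, -183, -116.5), W-1→W-3 = (-64, 15, -18.7).
Normal n = (W-1→W-2) × (W-1→W-3) = (5169.6, 8035.7, -11247).
So ∂z/∂x = −n_x/n_z = 0.45964 and ∂z/∂y = −n_y/n_z = 0.71447.
Unit vector along 045° is (sin 45°, cos 45°) = (0.7071, 0.7071).
Slope in that direction = a·(0.7071) + b·(0.7071) = 0.83023.
Apparent dip = arctan|0.83023| = 39.70° (true dip is 40.3°, so apparent ≤ true as expected).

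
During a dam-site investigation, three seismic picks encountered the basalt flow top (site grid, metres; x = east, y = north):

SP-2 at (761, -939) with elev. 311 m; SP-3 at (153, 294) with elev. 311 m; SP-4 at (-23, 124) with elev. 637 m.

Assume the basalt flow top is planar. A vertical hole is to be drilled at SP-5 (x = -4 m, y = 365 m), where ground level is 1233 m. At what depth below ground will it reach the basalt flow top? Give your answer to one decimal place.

Let the plane be z = a·x + b·y + c.
SP-3−SP-2: −608a + 1233b = 0;  SP-4−SP-2: −784a + 1063b = 326.
Solving gives a = −1.25468, b = −0.61869.
Then c = 311 − a·761 − b·-939 = 684.86.
At (-4, 365): z_contact = 5.02 − 225.82 + 684.86 = 464.06 m.
Depth below ground = 1233 − 464.06 = 768.9 m.

768.9 m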